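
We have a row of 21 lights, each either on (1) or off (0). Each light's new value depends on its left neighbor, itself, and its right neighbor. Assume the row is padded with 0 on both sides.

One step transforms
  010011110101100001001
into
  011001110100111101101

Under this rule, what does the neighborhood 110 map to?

At position 7 the neighborhood is 110; the next row has 1 there.

1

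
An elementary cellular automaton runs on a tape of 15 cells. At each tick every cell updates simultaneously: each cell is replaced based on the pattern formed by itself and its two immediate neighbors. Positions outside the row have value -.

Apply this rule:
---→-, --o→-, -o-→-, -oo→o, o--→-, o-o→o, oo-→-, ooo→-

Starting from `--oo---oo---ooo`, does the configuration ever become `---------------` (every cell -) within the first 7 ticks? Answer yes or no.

--o----o----o--
---------------
all cells are - at tick 2

yes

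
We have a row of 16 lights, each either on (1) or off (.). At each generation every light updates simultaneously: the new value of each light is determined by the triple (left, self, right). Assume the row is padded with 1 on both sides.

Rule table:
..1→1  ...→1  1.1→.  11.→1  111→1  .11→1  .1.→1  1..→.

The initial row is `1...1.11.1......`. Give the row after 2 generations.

1.111.11.1.11111

1.111.11.1.11111
1.111.11.1.11111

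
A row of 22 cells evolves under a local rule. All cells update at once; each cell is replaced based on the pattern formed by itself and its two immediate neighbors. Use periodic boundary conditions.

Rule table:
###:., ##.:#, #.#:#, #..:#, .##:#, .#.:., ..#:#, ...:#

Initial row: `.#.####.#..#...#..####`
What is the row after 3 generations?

............###.###...

generation 1: #.##..##.##.###.###..#
generation 2: #############.###.####
generation 3: ............###.###...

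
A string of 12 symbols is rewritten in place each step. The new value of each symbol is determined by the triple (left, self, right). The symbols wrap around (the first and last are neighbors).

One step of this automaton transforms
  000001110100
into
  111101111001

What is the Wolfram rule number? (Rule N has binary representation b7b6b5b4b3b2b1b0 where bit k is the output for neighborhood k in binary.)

position 6: 111 → 1  (bit 7 = 1)
position 7: 110 → 1  (bit 6 = 1)
position 8: 101 → 1  (bit 5 = 1)
position 10: 100 → 0  (bit 4 = 0)
position 5: 011 → 1  (bit 3 = 1)
position 9: 010 → 0  (bit 2 = 0)
position 4: 001 → 0  (bit 1 = 0)
position 0: 000 → 1  (bit 0 = 1)
bits b7..b0 = 11101001 = 233

233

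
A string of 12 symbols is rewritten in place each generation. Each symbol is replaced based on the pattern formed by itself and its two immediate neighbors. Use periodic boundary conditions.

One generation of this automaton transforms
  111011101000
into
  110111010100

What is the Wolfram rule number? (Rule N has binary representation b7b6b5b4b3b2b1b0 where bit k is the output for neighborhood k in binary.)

184

position 1: 111 → 1  (bit 7 = 1)
position 2: 110 → 0  (bit 6 = 0)
position 3: 101 → 1  (bit 5 = 1)
position 9: 100 → 1  (bit 4 = 1)
position 0: 011 → 1  (bit 3 = 1)
position 8: 010 → 0  (bit 2 = 0)
position 11: 001 → 0  (bit 1 = 0)
position 10: 000 → 0  (bit 0 = 0)
bits b7..b0 = 10111000 = 184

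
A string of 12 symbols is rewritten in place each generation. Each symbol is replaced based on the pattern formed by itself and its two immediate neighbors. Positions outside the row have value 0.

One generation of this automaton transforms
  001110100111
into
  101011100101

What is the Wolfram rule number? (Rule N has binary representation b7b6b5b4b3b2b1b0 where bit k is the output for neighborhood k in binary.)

position 3: 111 → 0  (bit 7 = 0)
position 4: 110 → 1  (bit 6 = 1)
position 5: 101 → 1  (bit 5 = 1)
position 7: 100 → 0  (bit 4 = 0)
position 2: 011 → 1  (bit 3 = 1)
position 6: 010 → 1  (bit 2 = 1)
position 1: 001 → 0  (bit 1 = 0)
position 0: 000 → 1  (bit 0 = 1)
bits b7..b0 = 01101101 = 109

109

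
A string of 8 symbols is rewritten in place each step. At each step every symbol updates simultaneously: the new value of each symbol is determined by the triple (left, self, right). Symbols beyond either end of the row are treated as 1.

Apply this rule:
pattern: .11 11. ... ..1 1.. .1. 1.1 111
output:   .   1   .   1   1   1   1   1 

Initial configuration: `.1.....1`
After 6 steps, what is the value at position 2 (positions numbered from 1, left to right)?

111...1.
1111.111
11111.11
111111.1
1111111.
11111111
position 2 holds 1

1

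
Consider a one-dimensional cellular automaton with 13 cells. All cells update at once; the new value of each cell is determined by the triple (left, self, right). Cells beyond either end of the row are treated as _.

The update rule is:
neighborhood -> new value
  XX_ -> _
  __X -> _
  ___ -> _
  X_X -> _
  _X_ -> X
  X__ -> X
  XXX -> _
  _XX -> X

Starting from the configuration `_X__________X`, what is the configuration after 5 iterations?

_XX_________X
_X_X________X
_X_XX_______X
_X_X_X______X
_X_X_XX_____X

_X_X_XX_____X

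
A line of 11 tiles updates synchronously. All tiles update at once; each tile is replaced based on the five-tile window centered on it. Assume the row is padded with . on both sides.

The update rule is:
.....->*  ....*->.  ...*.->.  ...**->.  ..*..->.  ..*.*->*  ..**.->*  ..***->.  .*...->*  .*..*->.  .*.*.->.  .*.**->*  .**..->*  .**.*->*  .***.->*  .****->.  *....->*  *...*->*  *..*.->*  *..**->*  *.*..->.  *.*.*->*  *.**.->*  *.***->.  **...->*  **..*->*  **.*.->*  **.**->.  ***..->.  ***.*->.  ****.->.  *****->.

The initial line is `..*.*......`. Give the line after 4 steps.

..*..******
....*......
**...******
****.......

****.......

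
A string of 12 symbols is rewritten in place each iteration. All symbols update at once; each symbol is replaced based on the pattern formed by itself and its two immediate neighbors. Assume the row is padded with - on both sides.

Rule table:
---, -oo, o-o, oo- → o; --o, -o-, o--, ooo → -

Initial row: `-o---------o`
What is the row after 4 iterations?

o-o--o-o----

---ooooooo--
oo-o-----o-o
ooo--ooo--o-
o-o--o-o----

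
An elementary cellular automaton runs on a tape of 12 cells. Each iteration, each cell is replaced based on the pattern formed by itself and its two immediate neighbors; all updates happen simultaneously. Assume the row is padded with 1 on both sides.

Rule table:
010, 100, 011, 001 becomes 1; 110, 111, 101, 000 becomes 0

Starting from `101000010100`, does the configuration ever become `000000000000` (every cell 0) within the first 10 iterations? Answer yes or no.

001100110111
111011100100
000010011111
100111110000
011100001001
010010011111
011111110000
010000001001
011000011111
010100110000
iteration 10 is 010100110000, still not uniform 0

no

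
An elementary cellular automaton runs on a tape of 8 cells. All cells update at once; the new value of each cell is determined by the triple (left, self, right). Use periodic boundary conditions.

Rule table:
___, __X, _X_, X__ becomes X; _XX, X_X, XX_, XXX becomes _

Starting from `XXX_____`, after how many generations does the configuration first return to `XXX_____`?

___XXXXX
XXX_____

2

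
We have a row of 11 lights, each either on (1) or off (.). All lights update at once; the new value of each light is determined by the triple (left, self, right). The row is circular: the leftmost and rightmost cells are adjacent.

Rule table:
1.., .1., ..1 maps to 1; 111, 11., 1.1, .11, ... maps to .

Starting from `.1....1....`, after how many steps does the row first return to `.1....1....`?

5

111..111...
...11...1.1
1.1..1.11.1
..1111.....
.1....1....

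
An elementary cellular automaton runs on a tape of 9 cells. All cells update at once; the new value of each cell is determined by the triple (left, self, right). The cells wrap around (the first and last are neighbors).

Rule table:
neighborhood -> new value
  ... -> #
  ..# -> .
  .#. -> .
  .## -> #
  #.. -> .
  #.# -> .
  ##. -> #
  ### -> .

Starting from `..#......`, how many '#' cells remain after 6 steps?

#...#####
#.#.#....
......##.
#####.##.
#...#.##.
..#...##.
count of #: 3

3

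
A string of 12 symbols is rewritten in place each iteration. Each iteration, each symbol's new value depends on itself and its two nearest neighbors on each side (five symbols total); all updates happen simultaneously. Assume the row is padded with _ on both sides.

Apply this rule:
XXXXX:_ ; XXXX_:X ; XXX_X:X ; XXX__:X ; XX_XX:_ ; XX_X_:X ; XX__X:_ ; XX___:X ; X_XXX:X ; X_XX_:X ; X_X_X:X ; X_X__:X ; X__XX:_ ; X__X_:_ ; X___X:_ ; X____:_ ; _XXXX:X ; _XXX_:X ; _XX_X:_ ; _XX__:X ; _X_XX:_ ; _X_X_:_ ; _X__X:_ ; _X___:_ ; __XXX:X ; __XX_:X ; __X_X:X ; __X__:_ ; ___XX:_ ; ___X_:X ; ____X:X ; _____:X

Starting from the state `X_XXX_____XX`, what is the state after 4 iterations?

X_XX__XX__XX

X_XXXX_XX_XX
X_XXXX_X__XX
X_XXXXXX__XX
X_XX__XX__XX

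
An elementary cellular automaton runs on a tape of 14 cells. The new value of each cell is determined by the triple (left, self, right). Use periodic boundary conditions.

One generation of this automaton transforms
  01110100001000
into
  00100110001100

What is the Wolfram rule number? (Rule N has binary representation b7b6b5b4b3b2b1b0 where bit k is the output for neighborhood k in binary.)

position 2: 111 → 1  (bit 7 = 1)
position 3: 110 → 0  (bit 6 = 0)
position 4: 101 → 0  (bit 5 = 0)
position 6: 100 → 1  (bit 4 = 1)
position 1: 011 → 0  (bit 3 = 0)
position 5: 010 → 1  (bit 2 = 1)
position 0: 001 → 0  (bit 1 = 0)
position 7: 000 → 0  (bit 0 = 0)
bits b7..b0 = 10010100 = 148

148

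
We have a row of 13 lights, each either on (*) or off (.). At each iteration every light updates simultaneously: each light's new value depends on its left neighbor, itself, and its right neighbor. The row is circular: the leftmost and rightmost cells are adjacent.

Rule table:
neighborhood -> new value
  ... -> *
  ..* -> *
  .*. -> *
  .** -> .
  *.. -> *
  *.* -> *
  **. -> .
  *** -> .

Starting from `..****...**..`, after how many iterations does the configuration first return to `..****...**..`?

2

**....***..**
..****...**..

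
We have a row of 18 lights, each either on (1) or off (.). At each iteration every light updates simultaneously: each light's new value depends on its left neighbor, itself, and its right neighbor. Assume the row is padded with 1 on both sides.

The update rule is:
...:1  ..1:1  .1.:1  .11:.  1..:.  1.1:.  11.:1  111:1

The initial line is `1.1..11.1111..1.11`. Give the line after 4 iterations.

iteration 1: 1.1.1.1..111.11..1
iteration 2: 1.1.1.1.1.11..1.1.
iteration 3: 1.1.1.1.1..1.11.1.
iteration 4: 1.1.1.1.1.11..1.1.

1.1.1.1.1.11..1.1.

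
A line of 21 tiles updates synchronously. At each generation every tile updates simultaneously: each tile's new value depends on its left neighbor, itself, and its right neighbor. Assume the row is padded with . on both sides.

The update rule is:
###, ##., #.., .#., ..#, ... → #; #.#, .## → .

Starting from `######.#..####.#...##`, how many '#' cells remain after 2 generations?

.#####.###.###.####.#
#.####..##..##..###.#
count of #: 13

13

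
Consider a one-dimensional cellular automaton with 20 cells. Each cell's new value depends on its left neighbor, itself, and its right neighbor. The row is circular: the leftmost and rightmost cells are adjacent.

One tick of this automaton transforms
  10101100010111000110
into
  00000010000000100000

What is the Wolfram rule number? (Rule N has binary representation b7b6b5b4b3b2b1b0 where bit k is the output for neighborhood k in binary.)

position 12: 111 → 0  (bit 7 = 0)
position 5: 110 → 0  (bit 6 = 0)
position 1: 101 → 0  (bit 5 = 0)
position 6: 100 → 1  (bit 4 = 1)
position 4: 011 → 0  (bit 3 = 0)
position 0: 010 → 0  (bit 2 = 0)
position 8: 001 → 0  (bit 1 = 0)
position 7: 000 → 0  (bit 0 = 0)
bits b7..b0 = 00010000 = 16

16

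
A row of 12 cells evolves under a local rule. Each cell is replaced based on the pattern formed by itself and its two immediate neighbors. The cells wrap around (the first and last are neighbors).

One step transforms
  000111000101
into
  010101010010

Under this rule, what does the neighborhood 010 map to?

At position 9 the neighborhood is 010; the next row has 0 there.

0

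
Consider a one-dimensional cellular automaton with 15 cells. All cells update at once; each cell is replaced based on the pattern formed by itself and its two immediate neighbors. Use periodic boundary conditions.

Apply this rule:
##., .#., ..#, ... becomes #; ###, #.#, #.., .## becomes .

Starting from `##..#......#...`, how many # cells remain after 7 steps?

11

step 1: .#.##.######.##
step 2: .#..#......#..#
step 3: .#.##.######.##  (repeats step 1; period 2)
step 7: .#.##.######.##
count of #: 11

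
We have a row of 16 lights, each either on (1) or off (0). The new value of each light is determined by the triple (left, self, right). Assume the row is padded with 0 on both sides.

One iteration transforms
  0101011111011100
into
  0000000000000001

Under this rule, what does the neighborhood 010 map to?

At position 1 the neighborhood is 010; the next row has 0 there.

0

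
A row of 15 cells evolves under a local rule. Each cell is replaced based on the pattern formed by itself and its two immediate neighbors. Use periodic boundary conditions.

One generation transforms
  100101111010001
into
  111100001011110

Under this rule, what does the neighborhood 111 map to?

At position 6 the neighborhood is 111; the next row has 0 there.

0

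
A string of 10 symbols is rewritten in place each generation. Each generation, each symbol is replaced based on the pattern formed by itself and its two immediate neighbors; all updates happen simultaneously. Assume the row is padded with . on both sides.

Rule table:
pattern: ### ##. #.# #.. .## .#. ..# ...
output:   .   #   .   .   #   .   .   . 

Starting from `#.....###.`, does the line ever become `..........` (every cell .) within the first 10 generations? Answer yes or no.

yes

......#.#.
..........
all cells are . at generation 2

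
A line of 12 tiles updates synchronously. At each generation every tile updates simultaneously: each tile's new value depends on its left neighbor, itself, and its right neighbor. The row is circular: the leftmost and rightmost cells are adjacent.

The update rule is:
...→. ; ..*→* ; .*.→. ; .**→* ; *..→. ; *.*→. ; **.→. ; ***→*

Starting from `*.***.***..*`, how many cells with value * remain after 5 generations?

6

generation 1: ..**..**..**
generation 2: .**..**..**.
generation 3: **..**..**..
generation 4: *..**..**..*
generation 5: ..**..**..**
count of *: 6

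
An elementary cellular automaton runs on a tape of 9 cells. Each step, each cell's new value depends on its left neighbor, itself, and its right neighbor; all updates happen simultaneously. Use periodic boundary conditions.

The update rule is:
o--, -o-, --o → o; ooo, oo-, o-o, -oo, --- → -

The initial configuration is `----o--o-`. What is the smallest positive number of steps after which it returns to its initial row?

---oooooo
o-o------
o-oo----o
----o--o-

4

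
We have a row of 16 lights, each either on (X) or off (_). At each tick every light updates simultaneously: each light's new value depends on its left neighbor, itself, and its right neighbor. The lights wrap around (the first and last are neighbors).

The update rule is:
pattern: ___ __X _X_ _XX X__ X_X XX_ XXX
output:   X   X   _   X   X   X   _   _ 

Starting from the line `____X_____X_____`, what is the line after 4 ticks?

XXXX_XXXXX_XXXXX
____XX____XX____
XXXXX_XXXXX_XXXX
_____XX____XX___

_____XX____XX___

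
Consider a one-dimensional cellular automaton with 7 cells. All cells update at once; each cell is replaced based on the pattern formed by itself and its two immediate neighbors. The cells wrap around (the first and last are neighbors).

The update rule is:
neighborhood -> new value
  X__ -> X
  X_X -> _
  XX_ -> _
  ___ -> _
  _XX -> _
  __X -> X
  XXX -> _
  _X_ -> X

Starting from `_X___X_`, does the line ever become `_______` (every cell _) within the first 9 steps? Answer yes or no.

yes

XXX_XXX
_______
all cells are _ at step 2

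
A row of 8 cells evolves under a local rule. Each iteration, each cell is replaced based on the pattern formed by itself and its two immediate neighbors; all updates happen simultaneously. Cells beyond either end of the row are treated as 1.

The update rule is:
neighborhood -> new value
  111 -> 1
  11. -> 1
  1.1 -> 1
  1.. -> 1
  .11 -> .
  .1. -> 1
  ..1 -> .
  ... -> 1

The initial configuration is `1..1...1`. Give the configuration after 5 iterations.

11.111..
111.111.
1111.111
11111.11
111111.1

111111.1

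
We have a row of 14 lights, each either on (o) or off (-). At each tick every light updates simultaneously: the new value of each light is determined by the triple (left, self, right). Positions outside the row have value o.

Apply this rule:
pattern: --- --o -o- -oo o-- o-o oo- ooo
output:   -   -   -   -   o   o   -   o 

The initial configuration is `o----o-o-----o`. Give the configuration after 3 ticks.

-o-o----o-o---

-o----o-o-----
o-o----o-o----
-o-o----o-o---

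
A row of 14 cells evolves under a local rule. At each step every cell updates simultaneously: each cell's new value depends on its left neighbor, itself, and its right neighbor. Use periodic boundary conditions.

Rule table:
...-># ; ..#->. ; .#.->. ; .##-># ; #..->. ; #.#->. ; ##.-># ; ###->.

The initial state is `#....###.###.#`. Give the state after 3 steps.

#.##.#######.#

#.##.#.#.#.#.#
#.##.........#
#.##.#######.#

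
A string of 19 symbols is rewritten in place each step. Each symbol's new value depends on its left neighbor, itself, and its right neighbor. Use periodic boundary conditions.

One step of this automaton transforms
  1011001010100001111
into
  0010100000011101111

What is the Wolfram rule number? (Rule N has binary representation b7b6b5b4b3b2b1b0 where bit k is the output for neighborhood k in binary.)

153

position 16: 111 → 1  (bit 7 = 1)
position 0: 110 → 0  (bit 6 = 0)
position 1: 101 → 0  (bit 5 = 0)
position 4: 100 → 1  (bit 4 = 1)
position 2: 011 → 1  (bit 3 = 1)
position 6: 010 → 0  (bit 2 = 0)
position 5: 001 → 0  (bit 1 = 0)
position 12: 000 → 1  (bit 0 = 1)
bits b7..b0 = 10011001 = 153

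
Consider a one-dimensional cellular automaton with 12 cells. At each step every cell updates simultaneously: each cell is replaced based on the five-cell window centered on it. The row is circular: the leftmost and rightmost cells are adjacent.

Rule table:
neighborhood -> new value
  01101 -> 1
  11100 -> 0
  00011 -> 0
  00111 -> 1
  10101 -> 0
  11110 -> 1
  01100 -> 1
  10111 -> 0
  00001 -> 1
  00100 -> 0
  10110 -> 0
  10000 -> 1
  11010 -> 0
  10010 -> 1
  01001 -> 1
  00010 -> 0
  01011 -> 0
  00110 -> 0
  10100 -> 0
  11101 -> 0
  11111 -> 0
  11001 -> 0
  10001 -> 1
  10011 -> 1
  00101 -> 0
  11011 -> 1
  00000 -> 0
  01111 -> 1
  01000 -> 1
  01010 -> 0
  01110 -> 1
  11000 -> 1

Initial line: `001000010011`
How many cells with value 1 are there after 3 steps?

step 1: 010111001101
step 2: 000010010100
step 3: 001001100011
count of 1: 5

5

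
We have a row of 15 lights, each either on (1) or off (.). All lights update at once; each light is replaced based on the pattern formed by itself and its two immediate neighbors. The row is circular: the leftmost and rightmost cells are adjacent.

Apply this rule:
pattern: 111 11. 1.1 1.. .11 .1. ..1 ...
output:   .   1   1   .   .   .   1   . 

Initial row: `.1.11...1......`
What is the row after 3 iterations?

1.1.1..1.......
.1.1..1.......1
1.1..1.......1.

1.1..1.......1.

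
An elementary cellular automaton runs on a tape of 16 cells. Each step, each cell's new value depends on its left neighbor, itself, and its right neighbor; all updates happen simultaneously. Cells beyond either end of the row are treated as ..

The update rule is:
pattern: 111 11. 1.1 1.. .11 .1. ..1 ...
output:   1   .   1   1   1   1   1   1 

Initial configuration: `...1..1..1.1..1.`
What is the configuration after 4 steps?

step 1: 1111111111111111
step 2: 111111111111111.
step 3: 11111111111111.1
step 4: 1111111111111.11

1111111111111.11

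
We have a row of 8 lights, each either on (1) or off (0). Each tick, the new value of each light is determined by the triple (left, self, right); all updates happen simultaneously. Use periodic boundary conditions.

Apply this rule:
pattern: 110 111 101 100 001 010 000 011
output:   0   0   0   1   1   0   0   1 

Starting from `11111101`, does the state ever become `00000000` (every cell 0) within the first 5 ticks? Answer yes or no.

00000001
10000010
01000100
10101010
00000000
all cells are 0 at tick 5

yes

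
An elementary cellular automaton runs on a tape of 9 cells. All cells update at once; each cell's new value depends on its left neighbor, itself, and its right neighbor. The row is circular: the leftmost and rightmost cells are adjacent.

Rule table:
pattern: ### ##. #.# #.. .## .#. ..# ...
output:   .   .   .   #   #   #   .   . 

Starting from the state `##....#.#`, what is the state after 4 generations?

..#...#.#
#.##..#.#
..#.#.#.#
#.#.#.#.#

#.#.#.#.#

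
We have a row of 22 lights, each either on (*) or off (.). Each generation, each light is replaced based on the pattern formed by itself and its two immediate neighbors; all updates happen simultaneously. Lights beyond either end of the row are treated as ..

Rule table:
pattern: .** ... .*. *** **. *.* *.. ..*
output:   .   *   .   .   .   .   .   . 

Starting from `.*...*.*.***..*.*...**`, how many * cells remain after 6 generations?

16

generation 1: ...*..............*...
generation 2: **...************...**
generation 3: ...*..............*...  (repeats generation 1; period 2)
generation 6: **...************...**
count of *: 16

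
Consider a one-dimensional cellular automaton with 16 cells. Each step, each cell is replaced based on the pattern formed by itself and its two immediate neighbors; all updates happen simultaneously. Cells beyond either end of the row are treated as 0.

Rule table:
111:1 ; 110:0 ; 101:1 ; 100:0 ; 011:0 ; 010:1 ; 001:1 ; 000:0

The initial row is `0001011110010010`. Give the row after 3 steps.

1111110011011000

0011101100110110
0101010001001000
1111110011011000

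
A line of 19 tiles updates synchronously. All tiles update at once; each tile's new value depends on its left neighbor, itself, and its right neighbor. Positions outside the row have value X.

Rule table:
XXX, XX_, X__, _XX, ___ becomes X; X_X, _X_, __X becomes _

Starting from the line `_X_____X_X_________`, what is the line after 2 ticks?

X_XXXXXXX_XXXXXXXX_

__XXXX____XXXXXXXX_
X_XXXXXXX_XXXXXXXX_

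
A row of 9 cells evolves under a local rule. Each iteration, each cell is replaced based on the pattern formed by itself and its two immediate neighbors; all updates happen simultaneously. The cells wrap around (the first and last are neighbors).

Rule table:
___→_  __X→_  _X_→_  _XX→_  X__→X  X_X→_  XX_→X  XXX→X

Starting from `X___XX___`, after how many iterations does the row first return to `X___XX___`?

iteration 1: _X___XX__
iteration 2: __X___XX_
iteration 3: ___X___XX
iteration 4: X___X___X
iteration 5: XX___X___
iteration 6: _XX___X__
iteration 7: __XX___X_
iteration 8: ___XX___X
iteration 9: X___XX___

9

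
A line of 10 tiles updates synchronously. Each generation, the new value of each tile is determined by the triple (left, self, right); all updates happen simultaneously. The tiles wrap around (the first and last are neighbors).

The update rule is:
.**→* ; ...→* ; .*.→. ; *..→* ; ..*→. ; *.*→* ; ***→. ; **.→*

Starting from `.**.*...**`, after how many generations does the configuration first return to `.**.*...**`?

40

****.**.**
...******.
**.*....**
.**.***.*.
.****.**.*
**..*****.
***.*...**
..**.**.*.
*.******.*
***....***
..****.*..
*.*..**.**
**.*.****.
***.**..**
..*****.*.
*.*...**.*
**.**.****
.******...
.*....****
*.***.*..*
***.**.*.*
..*****.**
*.*...****
**.**.*...
******.**.
*....*****
****.*....
*..**.***.
.*.****.**
*.**..****
*****.*...
*...**.**.
.**.******
*****....*
....****.*
***.*..**.
*.**.*.***
*****.**..
*...*****.
.**.*...**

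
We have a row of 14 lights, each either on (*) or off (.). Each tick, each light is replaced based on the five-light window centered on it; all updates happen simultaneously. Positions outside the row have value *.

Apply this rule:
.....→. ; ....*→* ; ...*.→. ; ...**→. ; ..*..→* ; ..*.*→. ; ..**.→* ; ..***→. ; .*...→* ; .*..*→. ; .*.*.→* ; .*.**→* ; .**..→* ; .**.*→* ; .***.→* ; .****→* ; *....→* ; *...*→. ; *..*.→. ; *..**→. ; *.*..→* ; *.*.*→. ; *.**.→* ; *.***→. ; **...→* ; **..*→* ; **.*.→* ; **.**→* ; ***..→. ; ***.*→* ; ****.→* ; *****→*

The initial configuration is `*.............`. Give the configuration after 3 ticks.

****.**.*.*...

.**.........*.
*****.....*..*
****.**.*.*...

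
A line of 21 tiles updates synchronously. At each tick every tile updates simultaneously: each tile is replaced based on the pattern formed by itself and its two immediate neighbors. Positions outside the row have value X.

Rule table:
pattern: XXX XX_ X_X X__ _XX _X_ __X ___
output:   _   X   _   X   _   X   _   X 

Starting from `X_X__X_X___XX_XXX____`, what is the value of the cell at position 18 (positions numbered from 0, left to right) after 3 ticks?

tick 1: X_XX_X_XXX__X___XXXX_
tick 2: X__X_X___XX_XXX____X_
tick 3: XX_X_XXX__X___XXXX_X_
position 18 holds _

_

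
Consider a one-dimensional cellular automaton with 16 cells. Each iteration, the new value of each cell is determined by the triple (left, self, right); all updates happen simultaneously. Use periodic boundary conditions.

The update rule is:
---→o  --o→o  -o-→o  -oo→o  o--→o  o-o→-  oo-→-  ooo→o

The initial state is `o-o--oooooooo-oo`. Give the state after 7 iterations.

iteration 1: --oooooooooo--oo
iteration 2: ooooooooooo-ooo-
iteration 3: oooooooooo--oo--
iteration 4: ooooooooo-ooo-oo
iteration 5: oooooooo--oo--oo
iteration 6: ooooooo-ooo-oooo
iteration 7: oooooo--oo--oooo

oooooo--oo--oooo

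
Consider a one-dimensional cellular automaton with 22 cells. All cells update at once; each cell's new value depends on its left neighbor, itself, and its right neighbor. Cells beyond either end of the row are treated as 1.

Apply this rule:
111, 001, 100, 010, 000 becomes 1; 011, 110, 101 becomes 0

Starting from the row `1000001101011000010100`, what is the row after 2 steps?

0111110001000111110111
0011101111111011100011

0011101111111011100011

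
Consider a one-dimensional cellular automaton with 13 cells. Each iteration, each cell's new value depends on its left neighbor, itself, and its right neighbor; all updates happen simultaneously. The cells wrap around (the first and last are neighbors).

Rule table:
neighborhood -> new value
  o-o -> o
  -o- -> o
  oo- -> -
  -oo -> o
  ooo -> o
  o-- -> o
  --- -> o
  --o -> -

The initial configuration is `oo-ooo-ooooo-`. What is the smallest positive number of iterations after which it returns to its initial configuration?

iteration 1: o-ooo-ooooo-o
iteration 2: -ooo-ooooo-oo
iteration 3: ooo-ooooo-oo-
iteration 4: oo-ooooo-oo-o
iteration 5: o-ooooo-oo-oo
iteration 6: -ooooo-oo-ooo
iteration 7: ooooo-oo-ooo-
iteration 8: oooo-oo-ooo-o
iteration 9: ooo-oo-ooo-oo
iteration 10: oo-oo-ooo-ooo
iteration 11: o-oo-ooo-oooo
iteration 12: -oo-ooo-ooooo
iteration 13: oo-ooo-ooooo-

13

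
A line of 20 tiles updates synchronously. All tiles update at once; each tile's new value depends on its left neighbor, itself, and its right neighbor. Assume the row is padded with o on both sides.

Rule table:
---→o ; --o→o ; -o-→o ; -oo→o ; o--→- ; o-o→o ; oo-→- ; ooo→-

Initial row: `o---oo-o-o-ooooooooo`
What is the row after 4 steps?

---oo--oo------ooooo

step 1: --ooo-oooooo--------
step 2: -oo--oo------ooooooo
step 3: oo--oo--oooooo------
step 4: ---oo--oo------ooooo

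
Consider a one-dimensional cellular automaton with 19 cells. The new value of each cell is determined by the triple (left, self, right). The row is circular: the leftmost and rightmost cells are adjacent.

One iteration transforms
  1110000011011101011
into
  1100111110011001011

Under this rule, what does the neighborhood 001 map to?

At position 7 the neighborhood is 001; the next row has 1 there.

1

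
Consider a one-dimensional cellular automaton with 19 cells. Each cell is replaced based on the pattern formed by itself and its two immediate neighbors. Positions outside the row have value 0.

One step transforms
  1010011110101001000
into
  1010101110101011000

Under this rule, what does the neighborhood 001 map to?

At position 4 the neighborhood is 001; the next row has 1 there.

1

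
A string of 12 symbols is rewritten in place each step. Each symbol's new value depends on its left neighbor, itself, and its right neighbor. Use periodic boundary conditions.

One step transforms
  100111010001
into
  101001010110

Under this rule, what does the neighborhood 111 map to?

At position 4 the neighborhood is 111; the next row has 0 there.

0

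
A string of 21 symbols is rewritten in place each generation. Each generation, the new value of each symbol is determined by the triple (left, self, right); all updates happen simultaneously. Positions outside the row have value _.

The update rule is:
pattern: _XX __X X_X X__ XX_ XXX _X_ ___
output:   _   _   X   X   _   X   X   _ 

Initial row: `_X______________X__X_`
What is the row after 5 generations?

_XX_____________XX_XX
___X______________X__
___XX_____________XX_
_____X______________X
_____XX_____________X

_____XX_____________X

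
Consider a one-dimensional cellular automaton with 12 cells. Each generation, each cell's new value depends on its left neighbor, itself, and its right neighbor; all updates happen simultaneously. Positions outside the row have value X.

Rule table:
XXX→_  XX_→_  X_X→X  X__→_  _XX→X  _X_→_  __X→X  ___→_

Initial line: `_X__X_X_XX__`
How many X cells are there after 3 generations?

X__X_X_XX__X
__X_X_XX__XX
_X_X_XX__XX_
count of X: 6

6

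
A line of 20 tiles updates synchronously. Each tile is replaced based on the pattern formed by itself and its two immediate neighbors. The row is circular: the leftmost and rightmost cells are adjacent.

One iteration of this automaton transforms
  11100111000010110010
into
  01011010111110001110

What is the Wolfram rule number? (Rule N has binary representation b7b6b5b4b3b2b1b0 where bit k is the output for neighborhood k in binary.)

151

position 1: 111 → 1  (bit 7 = 1)
position 2: 110 → 0  (bit 6 = 0)
position 13: 101 → 0  (bit 5 = 0)
position 3: 100 → 1  (bit 4 = 1)
position 0: 011 → 0  (bit 3 = 0)
position 12: 010 → 1  (bit 2 = 1)
position 4: 001 → 1  (bit 1 = 1)
position 9: 000 → 1  (bit 0 = 1)
bits b7..b0 = 10010111 = 151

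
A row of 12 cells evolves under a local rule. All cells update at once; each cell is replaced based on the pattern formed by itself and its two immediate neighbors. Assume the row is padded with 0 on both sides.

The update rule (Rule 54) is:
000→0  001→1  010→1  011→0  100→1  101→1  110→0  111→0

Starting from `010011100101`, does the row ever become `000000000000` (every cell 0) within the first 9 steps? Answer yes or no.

no

111100011111
000010100000
000111110000
001000001000
011100011100
100010100010
110111110111
001000001000  (repeats step 4; period 4)
step 9: 011100011100
step 9 is 011100011100, still not uniform 0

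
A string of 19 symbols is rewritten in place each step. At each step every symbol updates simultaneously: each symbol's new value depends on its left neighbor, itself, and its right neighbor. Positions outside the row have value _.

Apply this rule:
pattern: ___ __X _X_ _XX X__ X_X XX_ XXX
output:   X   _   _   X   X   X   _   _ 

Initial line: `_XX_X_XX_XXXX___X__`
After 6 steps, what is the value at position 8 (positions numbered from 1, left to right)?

_X_X_XX_XX___XX__XX
__X_XX_XX_XX_X_X_X_
X__XX_XX_XX_X_X_X_X
_X_X_XX_XX_X_X_X_X_
__X_XX_XX_X_X_X_X_X
X__XX_XX_X_X_X_X_X_
position 8 holds X

X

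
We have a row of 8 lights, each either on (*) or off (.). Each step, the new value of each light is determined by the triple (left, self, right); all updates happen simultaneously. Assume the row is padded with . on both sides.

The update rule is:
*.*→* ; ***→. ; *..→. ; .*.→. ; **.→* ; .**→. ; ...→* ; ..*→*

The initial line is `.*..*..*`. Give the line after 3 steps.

*..*..*.
..*..*..
**..*..*

**..*..*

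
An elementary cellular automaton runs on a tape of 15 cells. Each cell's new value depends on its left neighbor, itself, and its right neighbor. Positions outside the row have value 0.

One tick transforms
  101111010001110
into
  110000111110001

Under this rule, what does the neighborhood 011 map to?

0

At position 2 the neighborhood is 011; the next row has 0 there.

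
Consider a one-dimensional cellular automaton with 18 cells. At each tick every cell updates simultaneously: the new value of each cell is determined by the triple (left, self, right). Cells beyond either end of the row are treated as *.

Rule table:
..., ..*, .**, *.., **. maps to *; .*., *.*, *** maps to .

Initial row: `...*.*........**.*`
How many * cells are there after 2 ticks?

7

***...**********.*
..*****........*.*
count of *: 7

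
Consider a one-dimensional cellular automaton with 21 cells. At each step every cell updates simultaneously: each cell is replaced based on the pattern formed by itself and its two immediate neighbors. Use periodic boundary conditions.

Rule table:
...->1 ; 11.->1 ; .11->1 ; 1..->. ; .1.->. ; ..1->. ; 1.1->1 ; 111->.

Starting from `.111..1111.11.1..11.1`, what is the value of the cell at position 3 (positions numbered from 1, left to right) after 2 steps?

1

11.1..1..11111...111.
111......1...1.1.1.11
position 3 holds 1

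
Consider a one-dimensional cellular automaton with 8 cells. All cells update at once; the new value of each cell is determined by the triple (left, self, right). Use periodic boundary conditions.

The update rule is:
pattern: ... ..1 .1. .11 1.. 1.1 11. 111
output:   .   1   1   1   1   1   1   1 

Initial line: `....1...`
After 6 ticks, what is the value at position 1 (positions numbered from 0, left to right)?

tick 1: ...111..
tick 2: ..11111.
tick 3: .1111111
tick 4: 11111111
tick 5: 11111111  (fixed point — unchanged through tick 6)
position 1 holds 1

1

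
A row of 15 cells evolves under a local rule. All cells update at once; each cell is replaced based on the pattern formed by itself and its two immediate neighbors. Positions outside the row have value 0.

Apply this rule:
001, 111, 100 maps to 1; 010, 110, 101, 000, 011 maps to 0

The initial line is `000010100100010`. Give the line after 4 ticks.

101000101000000

tick 1: 000100011010101
tick 2: 001010100000000
tick 3: 010000010000000
tick 4: 101000101000000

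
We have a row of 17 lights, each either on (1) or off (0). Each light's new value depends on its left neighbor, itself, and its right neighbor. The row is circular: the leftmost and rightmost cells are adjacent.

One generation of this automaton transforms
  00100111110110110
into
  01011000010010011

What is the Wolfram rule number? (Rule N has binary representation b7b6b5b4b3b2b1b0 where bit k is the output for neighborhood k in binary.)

position 6: 111 → 0  (bit 7 = 0)
position 9: 110 → 1  (bit 6 = 1)
position 10: 101 → 0  (bit 5 = 0)
position 3: 100 → 1  (bit 4 = 1)
position 5: 011 → 0  (bit 3 = 0)
position 2: 010 → 0  (bit 2 = 0)
position 1: 001 → 1  (bit 1 = 1)
position 0: 000 → 0  (bit 0 = 0)
bits b7..b0 = 01010010 = 82

82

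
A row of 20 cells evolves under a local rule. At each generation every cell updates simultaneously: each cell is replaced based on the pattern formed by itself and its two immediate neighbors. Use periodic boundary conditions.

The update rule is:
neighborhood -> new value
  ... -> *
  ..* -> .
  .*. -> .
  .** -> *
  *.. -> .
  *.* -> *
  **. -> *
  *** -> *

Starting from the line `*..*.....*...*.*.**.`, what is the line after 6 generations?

generation 1: .....***...*..*.****
generation 2: .***.***.*.....*****
generation 3: *********..***.*****
generation 4: *********..*********
generation 5: *********..*********  (fixed point — unchanged through generation 6)

*********..*********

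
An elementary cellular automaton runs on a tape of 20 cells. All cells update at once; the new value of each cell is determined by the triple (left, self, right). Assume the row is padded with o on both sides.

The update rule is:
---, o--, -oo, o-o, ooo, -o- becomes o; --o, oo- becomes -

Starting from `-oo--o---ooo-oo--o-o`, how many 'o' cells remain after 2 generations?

generation 1: oo-o-ooo-oo-oo-o-ooo
generation 2: o-ooooo-oo-oo-oooooo
count of o: 16

16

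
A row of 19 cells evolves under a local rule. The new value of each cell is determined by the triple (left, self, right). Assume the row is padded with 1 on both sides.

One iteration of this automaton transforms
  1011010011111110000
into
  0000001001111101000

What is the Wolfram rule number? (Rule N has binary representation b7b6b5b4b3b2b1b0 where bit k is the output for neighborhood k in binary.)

position 9: 111 → 1  (bit 7 = 1)
position 0: 110 → 0  (bit 6 = 0)
position 1: 101 → 0  (bit 5 = 0)
position 6: 100 → 1  (bit 4 = 1)
position 2: 011 → 0  (bit 3 = 0)
position 5: 010 → 0  (bit 2 = 0)
position 7: 001 → 0  (bit 1 = 0)
position 16: 000 → 0  (bit 0 = 0)
bits b7..b0 = 10010000 = 144

144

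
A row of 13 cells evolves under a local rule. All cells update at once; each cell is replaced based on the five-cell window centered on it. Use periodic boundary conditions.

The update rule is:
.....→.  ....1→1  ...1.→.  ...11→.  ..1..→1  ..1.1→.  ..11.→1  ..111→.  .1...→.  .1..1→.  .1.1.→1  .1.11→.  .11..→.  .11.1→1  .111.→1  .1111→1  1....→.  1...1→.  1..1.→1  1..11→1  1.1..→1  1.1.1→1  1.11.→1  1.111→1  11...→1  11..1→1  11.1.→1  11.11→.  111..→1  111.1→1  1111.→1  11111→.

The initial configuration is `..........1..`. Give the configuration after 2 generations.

generation 1: ........1.1..
generation 2: ......1..11..

......1..11..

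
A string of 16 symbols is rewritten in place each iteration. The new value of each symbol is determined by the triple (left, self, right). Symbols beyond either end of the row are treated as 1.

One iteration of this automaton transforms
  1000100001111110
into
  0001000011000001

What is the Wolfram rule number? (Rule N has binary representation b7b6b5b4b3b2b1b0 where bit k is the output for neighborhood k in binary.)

42

position 10: 111 → 0  (bit 7 = 0)
position 0: 110 → 0  (bit 6 = 0)
position 15: 101 → 1  (bit 5 = 1)
position 1: 100 → 0  (bit 4 = 0)
position 9: 011 → 1  (bit 3 = 1)
position 4: 010 → 0  (bit 2 = 0)
position 3: 001 → 1  (bit 1 = 1)
position 2: 000 → 0  (bit 0 = 0)
bits b7..b0 = 00101010 = 42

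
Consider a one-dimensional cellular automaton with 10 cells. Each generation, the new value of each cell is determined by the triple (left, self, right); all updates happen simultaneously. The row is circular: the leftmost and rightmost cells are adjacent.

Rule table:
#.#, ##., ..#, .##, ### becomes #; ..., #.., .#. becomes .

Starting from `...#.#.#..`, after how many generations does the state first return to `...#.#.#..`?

generation 1: ..#.#.#...
generation 2: .#.#.#....
generation 3: #.#.#.....
generation 4: .#.#.....#
generation 5: #.#.....#.
generation 6: .#.....#.#
generation 7: #.....#.#.
generation 8: .....#.#.#
generation 9: ....#.#.#.
generation 10: ...#.#.#..

10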